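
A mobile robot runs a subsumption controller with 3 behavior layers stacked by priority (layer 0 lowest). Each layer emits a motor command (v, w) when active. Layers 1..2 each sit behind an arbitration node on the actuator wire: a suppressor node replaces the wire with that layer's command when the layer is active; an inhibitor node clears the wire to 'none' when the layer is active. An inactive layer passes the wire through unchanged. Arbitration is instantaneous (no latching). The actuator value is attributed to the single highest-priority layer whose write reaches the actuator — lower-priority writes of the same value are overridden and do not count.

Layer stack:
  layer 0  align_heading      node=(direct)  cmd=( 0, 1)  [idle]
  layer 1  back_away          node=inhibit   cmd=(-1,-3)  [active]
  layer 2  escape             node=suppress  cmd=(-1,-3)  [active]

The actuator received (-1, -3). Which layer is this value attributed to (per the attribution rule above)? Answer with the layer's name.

escape

[0] align_heading off; wire := none
[1] back_away on (inhibit); wire := none
[2] escape on (suppress); wire := (-1, -3)
output (-1, -3)
last writer: layer 2 = escape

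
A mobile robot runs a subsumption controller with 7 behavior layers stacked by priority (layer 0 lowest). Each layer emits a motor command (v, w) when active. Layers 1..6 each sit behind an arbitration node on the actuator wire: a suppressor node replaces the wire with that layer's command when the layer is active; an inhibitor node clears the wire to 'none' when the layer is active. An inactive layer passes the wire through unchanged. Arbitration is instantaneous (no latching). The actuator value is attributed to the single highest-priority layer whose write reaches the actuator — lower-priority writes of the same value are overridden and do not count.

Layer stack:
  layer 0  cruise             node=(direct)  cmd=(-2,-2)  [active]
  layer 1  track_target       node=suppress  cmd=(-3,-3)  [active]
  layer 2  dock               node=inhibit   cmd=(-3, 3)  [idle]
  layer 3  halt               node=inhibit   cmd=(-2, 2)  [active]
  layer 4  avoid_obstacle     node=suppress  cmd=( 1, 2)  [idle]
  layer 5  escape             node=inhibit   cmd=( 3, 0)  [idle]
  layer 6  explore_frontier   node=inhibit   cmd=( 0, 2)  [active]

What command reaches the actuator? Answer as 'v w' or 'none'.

[0] cruise on; wire := (-2, -2)
[1] track_target on (suppress); wire := (-3, -3)
[2] dock off; pass (-3, -3)
[3] halt on (inhibit); wire := none
[4] avoid_obstacle off; pass none
[5] escape off; pass none
[6] explore_frontier on (inhibit); wire := none
output none

none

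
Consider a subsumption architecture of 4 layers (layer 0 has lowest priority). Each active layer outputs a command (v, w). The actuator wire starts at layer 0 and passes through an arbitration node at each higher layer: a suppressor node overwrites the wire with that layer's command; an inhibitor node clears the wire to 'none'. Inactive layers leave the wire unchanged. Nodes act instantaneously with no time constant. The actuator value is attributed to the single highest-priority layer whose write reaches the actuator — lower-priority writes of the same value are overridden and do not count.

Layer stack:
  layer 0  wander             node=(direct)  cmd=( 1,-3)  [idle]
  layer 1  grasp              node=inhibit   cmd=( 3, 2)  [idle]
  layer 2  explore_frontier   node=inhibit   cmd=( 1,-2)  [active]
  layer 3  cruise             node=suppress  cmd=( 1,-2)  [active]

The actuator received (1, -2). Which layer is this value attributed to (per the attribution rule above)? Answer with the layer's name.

[0] wander off; wire := none
[1] grasp off; pass none
[2] explore_frontier on (inhibit); wire := none
[3] cruise on (suppress); wire := (1, -2)
output (1, -2)
last writer: layer 3 = cruise

cruise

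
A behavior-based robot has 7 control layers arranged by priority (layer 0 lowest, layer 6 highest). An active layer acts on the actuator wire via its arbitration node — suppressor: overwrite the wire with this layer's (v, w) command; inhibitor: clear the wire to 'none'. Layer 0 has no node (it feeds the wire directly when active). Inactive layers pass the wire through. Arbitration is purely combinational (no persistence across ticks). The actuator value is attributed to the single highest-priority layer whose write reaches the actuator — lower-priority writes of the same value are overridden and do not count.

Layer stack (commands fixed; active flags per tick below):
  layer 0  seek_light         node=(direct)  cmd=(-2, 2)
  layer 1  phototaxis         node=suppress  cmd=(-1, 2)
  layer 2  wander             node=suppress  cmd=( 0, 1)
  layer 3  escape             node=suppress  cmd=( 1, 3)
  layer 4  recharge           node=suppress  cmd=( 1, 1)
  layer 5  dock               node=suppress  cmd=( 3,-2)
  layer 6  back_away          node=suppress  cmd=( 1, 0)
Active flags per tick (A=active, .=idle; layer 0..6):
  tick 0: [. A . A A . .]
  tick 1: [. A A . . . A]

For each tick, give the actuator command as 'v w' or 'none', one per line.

1 1
1 0

tick 0:
  L0 seek_light: idle → wire = none
  L1 phototaxis: active, suppressor → wire = (-1, 2)
  L2 wander: idle → wire stays (-1, 2)
  L3 escape: active, suppressor → wire = (1, 3)
  L4 recharge: active, suppressor → wire = (1, 1)
  L5 dock: idle → wire stays (1, 1)
  L6 back_away: idle → wire stays (1, 1)
  actuator = (1, 1)
tick 1:
  L0 seek_light: idle → wire = none
  L1 phototaxis: active, suppressor → wire = (-1, 2)
  L2 wander: active, suppressor → wire = (0, 1)
  L3 escape: idle → wire stays (0, 1)
  L4 recharge: idle → wire stays (0, 1)
  L5 dock: idle → wire stays (0, 1)
  L6 back_away: active, suppressor → wire = (1, 0)
  actuator = (1, 0)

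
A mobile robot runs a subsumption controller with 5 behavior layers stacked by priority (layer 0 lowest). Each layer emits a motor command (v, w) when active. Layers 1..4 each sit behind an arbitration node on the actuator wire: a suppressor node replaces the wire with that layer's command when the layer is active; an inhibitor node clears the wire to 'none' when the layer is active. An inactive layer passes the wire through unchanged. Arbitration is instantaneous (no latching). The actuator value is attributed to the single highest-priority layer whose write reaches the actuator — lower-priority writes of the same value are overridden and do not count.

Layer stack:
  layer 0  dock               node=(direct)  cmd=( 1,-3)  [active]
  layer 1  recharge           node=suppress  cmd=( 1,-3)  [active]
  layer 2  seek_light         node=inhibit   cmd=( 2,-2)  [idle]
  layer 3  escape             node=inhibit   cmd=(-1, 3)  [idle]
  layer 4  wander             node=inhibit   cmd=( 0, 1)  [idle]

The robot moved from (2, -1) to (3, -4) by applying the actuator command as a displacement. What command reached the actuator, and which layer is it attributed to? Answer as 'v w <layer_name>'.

1 -3 recharge

displacement = (3, -4) − (2, -1) = (1, -3)
[0] dock on; wire := (1, -3)
[1] recharge on (suppress); wire := (1, -3)
[2] seek_light off; pass (1, -3)
[3] escape off; pass (1, -3)
[4] wander off; pass (1, -3)
output (1, -3) — from layer 1 (recharge)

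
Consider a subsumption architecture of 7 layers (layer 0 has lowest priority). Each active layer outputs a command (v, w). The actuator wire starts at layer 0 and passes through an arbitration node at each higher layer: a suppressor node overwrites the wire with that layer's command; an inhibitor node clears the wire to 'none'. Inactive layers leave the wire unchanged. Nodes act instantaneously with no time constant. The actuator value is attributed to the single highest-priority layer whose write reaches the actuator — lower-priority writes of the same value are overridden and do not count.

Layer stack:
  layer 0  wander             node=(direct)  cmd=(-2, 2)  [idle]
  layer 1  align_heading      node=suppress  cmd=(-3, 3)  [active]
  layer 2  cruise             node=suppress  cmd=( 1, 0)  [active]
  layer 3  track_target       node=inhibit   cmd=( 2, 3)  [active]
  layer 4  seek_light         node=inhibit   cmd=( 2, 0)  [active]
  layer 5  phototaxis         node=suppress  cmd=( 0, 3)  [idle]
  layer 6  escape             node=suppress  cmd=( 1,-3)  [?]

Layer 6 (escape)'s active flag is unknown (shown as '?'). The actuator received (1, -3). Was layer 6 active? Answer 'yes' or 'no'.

yes

If layer 6 is active=yes:
  actuator would be (1, -3)
If layer 6 is active=no:
  actuator would be none
Observed (1, -3), so layer 6 was active.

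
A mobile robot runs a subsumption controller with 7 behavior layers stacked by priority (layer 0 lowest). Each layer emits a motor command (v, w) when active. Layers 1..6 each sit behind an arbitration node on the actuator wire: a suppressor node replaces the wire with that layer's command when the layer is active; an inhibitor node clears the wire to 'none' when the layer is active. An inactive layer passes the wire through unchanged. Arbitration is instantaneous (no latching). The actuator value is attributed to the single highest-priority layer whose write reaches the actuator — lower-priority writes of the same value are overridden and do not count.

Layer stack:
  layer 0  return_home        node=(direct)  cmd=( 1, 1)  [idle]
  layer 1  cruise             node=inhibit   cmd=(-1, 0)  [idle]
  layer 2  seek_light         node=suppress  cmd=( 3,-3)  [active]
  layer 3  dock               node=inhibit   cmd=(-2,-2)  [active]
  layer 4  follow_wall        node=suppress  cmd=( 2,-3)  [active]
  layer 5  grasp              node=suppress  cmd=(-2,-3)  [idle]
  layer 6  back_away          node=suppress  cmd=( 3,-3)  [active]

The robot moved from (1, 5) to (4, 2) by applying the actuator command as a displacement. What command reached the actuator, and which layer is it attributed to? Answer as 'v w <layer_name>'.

displacement = (4, 2) − (1, 5) = (3, -3)
L0 return_home: idle → wire = none
L1 cruise: idle → wire stays none
L2 seek_light: active, suppressor → wire = (3, -3)
L3 dock: active, inhibitor → wire = none
L4 follow_wall: active, suppressor → wire = (2, -3)
L5 grasp: idle → wire stays (2, -3)
L6 back_away: active, suppressor → wire = (3, -3)
actuator = (3, -3) — from layer 6 (back_away)

3 -3 back_away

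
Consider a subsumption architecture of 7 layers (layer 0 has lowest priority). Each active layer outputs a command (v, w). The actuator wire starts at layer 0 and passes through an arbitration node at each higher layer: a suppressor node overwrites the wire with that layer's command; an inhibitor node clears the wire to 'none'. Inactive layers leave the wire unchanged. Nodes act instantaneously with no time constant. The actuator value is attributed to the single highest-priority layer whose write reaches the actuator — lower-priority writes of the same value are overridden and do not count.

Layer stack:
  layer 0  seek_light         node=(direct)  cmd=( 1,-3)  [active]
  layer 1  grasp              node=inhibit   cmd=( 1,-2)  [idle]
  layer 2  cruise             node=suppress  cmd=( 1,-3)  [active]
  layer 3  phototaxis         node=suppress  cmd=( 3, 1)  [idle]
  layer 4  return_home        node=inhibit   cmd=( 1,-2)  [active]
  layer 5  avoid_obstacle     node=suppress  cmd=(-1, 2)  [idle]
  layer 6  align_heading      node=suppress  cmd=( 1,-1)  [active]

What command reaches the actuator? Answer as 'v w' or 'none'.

1 -1

layer 0 (seek_light) active — direct: (1, -3)
layer 1 (grasp) idle — unchanged: (1, -3)
layer 2 (cruise) active — suppresses: (1, -3)
layer 3 (phototaxis) idle — unchanged: (1, -3)
layer 4 (return_home) active — inhibits: none
layer 5 (avoid_obstacle) idle — unchanged: none
layer 6 (align_heading) active — suppresses: (1, -1)
→ actuator (1, -1)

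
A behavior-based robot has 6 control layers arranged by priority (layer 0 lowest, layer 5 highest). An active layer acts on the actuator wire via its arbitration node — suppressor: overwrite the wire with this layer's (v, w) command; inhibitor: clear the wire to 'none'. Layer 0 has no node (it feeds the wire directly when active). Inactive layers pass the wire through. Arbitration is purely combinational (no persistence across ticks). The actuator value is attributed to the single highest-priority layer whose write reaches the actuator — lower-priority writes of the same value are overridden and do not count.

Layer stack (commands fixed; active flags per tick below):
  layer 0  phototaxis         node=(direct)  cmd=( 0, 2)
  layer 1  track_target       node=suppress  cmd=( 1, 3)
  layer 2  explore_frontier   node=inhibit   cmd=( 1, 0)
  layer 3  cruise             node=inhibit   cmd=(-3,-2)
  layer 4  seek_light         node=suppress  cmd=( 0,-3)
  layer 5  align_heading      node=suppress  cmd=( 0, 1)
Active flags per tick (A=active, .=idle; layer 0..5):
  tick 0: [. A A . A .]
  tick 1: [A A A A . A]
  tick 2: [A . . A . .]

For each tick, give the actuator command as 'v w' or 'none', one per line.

tick 0:
  L0 phototaxis: idle → wire = none
  L1 track_target: active, suppressor → wire = (1, 3)
  L2 explore_frontier: active, inhibitor → wire = none
  L3 cruise: idle → wire stays none
  L4 seek_light: active, suppressor → wire = (0, -3)
  L5 align_heading: idle → wire stays (0, -3)
  actuator = (0, -3)
tick 1:
  L0 phototaxis: active, feeds wire = (0, 2)
  L1 track_target: active, suppressor → wire = (1, 3)
  L2 explore_frontier: active, inhibitor → wire = none
  L3 cruise: active, inhibitor → wire = none
  L4 seek_light: idle → wire stays none
  L5 align_heading: active, suppressor → wire = (0, 1)
  actuator = (0, 1)
tick 2:
  L0 phototaxis: active, feeds wire = (0, 2)
  L1 track_target: idle → wire stays (0, 2)
  L2 explore_frontier: idle → wire stays (0, 2)
  L3 cruise: active, inhibitor → wire = none
  L4 seek_light: idle → wire stays none
  L5 align_heading: idle → wire stays none
  actuator = none

0 -3
0 1
none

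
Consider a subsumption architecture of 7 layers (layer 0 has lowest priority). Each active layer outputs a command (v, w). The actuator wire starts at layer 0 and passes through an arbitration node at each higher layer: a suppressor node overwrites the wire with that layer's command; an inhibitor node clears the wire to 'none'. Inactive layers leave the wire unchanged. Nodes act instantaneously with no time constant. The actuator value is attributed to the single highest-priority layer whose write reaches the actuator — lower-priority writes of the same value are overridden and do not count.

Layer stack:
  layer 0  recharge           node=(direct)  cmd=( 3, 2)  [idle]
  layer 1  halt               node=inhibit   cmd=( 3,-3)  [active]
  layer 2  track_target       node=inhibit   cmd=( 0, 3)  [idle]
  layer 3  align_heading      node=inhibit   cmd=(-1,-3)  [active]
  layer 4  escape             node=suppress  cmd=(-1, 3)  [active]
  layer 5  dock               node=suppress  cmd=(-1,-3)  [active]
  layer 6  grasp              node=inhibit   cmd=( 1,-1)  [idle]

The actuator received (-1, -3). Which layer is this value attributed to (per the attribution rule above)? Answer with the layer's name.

[0] recharge off; wire := none
[1] halt on (inhibit); wire := none
[2] track_target off; pass none
[3] align_heading on (inhibit); wire := none
[4] escape on (suppress); wire := (-1, 3)
[5] dock on (suppress); wire := (-1, -3)
[6] grasp off; pass (-1, -3)
output (-1, -3)
last writer: layer 5 = dock

dock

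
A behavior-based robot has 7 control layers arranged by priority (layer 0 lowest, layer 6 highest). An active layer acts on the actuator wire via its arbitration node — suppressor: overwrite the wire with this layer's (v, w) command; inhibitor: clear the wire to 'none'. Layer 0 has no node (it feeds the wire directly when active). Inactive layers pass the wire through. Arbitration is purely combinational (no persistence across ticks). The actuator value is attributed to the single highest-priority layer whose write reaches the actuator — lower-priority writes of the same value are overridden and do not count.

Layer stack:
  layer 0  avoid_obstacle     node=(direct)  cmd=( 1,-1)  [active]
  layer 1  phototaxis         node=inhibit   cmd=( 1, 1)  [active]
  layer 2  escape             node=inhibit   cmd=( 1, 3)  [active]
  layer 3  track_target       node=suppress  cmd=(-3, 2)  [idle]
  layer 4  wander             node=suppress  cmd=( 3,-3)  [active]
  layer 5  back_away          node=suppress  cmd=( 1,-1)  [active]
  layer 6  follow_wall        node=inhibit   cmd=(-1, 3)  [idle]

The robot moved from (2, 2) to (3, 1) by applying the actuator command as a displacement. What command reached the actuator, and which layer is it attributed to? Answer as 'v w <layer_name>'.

1 -1 back_away

displacement = (3, 1) − (2, 2) = (1, -1)
[0] avoid_obstacle on; wire := (1, -1)
[1] phototaxis on (inhibit); wire := none
[2] escape on (inhibit); wire := none
[3] track_target off; pass none
[4] wander on (suppress); wire := (3, -3)
[5] back_away on (suppress); wire := (1, -1)
[6] follow_wall off; pass (1, -1)
output (1, -1) — from layer 5 (back_away)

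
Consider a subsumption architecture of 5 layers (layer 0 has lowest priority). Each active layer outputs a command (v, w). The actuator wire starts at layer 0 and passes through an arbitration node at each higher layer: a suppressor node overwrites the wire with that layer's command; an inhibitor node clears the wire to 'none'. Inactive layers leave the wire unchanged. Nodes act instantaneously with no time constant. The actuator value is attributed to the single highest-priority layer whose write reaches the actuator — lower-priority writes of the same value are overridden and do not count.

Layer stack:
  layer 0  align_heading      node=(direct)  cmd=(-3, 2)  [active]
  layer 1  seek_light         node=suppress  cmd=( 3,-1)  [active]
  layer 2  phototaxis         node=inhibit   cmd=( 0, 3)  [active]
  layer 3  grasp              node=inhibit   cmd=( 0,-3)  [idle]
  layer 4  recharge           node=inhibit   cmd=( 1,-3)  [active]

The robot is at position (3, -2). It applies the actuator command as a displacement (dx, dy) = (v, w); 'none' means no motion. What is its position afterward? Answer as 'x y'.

L0 align_heading: active, feeds wire = (-3, 2)
L1 seek_light: active, suppressor → wire = (3, -1)
L2 phototaxis: active, inhibitor → wire = none
L3 grasp: idle → wire stays none
L4 recharge: active, inhibitor → wire = none
actuator = none
position: (3, -2) + none = (3, -2)

3 -2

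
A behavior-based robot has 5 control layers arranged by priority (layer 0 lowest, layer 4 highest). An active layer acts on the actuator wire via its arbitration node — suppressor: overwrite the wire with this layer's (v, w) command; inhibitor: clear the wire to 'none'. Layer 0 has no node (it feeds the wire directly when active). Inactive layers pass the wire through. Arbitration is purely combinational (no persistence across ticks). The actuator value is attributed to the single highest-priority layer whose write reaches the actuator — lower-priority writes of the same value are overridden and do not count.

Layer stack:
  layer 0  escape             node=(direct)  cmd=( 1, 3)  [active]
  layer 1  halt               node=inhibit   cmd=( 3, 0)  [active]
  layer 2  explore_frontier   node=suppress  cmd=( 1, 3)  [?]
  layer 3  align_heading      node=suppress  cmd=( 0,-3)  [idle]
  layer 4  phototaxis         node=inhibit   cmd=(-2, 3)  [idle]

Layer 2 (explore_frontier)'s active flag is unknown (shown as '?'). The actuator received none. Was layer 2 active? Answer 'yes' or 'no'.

no

If layer 2 is active=yes:
  actuator would be (1, 3)
If layer 2 is active=no:
  actuator would be none
Observed none, so layer 2 was idle.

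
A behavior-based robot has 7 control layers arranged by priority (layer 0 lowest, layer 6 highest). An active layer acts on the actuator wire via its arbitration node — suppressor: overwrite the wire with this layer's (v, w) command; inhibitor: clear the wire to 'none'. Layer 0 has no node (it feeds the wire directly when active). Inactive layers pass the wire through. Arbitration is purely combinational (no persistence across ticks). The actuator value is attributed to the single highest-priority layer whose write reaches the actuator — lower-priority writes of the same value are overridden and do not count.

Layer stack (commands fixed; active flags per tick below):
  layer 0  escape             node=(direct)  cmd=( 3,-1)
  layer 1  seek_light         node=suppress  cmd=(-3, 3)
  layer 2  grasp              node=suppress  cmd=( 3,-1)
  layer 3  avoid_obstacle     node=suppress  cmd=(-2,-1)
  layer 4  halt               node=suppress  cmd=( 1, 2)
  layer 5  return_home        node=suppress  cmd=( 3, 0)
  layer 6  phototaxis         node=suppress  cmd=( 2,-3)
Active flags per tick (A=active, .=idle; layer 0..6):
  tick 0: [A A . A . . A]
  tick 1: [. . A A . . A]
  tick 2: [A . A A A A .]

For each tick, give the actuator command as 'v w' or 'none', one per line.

tick 0:
  layer 0 (escape) active — direct: (3, -1)
  layer 1 (seek_light) active — suppresses: (-3, 3)
  layer 2 (grasp) idle — unchanged: (-3, 3)
  layer 3 (avoid_obstacle) active — suppresses: (-2, -1)
  layer 4 (halt) idle — unchanged: (-2, -1)
  layer 5 (return_home) idle — unchanged: (-2, -1)
  layer 6 (phototaxis) active — suppresses: (2, -3)
  → actuator (2, -3)
tick 1:
  layer 0 (escape) idle — none
  layer 1 (seek_light) idle — unchanged: none
  layer 2 (grasp) active — suppresses: (3, -1)
  layer 3 (avoid_obstacle) active — suppresses: (-2, -1)
  layer 4 (halt) idle — unchanged: (-2, -1)
  layer 5 (return_home) idle — unchanged: (-2, -1)
  layer 6 (phototaxis) active — suppresses: (2, -3)
  → actuator (2, -3)
tick 2:
  layer 0 (escape) active — direct: (3, -1)
  layer 1 (seek_light) idle — unchanged: (3, -1)
  layer 2 (grasp) active — suppresses: (3, -1)
  layer 3 (avoid_obstacle) active — suppresses: (-2, -1)
  layer 4 (halt) active — suppresses: (1, 2)
  layer 5 (return_home) active — suppresses: (3, 0)
  layer 6 (phototaxis) idle — unchanged: (3, 0)
  → actuator (3, 0)

2 -3
2 -3
3 0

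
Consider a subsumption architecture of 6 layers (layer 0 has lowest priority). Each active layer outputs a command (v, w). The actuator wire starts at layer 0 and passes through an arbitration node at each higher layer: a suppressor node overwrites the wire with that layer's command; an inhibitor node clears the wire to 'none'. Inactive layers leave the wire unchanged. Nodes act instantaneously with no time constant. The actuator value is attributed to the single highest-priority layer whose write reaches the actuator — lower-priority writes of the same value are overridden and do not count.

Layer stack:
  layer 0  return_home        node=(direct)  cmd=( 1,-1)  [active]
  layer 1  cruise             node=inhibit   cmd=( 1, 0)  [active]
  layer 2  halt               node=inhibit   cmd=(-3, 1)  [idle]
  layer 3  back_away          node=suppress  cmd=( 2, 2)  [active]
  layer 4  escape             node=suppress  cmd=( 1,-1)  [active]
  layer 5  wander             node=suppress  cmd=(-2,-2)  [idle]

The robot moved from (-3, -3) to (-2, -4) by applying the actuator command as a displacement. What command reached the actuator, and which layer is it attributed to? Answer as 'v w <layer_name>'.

1 -1 escape

displacement = (-2, -4) − (-3, -3) = (1, -1)
L0 return_home: active, feeds wire = (1, -1)
L1 cruise: active, inhibitor → wire = none
L2 halt: idle → wire stays none
L3 back_away: active, suppressor → wire = (2, 2)
L4 escape: active, suppressor → wire = (1, -1)
L5 wander: idle → wire stays (1, -1)
actuator = (1, -1) — from layer 4 (escape)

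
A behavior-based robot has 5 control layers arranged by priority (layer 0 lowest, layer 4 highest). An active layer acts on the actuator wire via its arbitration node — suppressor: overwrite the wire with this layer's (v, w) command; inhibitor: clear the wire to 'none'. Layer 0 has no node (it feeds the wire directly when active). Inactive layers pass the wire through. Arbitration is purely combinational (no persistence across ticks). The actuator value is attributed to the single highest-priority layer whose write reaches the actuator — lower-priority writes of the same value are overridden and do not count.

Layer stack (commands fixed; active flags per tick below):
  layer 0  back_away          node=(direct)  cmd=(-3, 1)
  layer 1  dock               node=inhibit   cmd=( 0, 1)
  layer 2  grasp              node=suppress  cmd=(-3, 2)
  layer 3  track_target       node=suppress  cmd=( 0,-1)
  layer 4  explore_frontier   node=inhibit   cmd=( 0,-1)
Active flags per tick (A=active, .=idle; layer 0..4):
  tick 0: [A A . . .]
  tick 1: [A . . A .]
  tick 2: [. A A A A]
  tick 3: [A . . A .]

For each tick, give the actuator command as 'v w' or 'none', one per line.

none
0 -1
none
0 -1

tick 0:
  [0] back_away on; wire := (-3, 1)
  [1] dock on (inhibit); wire := none
  [2] grasp off; pass none
  [3] track_target off; pass none
  [4] explore_frontier off; pass none
  output none
tick 1:
  [0] back_away on; wire := (-3, 1)
  [1] dock off; pass (-3, 1)
  [2] grasp off; pass (-3, 1)
  [3] track_target on (suppress); wire := (0, -1)
  [4] explore_frontier off; pass (0, -1)
  output (0, -1)
tick 2:
  [0] back_away off; wire := none
  [1] dock on (inhibit); wire := none
  [2] grasp on (suppress); wire := (-3, 2)
  [3] track_target on (suppress); wire := (0, -1)
  [4] explore_frontier on (inhibit); wire := none
  output none
tick 3:
  [0] back_away on; wire := (-3, 1)
  [1] dock off; pass (-3, 1)
  [2] grasp off; pass (-3, 1)
  [3] track_target on (suppress); wire := (0, -1)
  [4] explore_frontier off; pass (0, -1)
  output (0, -1)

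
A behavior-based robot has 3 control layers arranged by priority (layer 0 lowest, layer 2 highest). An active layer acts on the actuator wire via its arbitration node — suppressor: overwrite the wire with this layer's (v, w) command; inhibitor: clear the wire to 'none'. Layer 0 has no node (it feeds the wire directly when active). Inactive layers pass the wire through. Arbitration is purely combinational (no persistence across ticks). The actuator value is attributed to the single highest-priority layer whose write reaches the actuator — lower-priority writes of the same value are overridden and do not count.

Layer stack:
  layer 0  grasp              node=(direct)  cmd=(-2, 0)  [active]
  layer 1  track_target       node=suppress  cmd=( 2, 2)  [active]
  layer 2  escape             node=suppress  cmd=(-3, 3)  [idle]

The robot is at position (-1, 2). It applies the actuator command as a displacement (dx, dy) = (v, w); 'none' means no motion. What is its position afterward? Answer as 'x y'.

[0] grasp on; wire := (-2, 0)
[1] track_target on (suppress); wire := (2, 2)
[2] escape off; pass (2, 2)
output (2, 2)
position: (-1, 2) + (2, 2) = (1, 4)

1 4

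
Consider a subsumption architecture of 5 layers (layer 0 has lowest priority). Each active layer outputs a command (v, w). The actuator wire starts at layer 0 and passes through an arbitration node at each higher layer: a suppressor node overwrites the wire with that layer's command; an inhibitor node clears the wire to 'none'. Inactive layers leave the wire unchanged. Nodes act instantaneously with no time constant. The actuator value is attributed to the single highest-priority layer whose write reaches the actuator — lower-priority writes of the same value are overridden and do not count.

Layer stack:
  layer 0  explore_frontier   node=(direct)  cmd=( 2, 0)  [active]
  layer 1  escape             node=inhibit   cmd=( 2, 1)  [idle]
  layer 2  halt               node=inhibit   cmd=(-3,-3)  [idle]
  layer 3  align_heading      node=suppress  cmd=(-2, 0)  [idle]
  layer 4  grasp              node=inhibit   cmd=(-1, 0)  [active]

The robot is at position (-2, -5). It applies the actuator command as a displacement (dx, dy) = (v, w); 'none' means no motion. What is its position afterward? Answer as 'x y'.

L0 explore_frontier: active, feeds wire = (2, 0)
L1 escape: idle → wire stays (2, 0)
L2 halt: idle → wire stays (2, 0)
L3 align_heading: idle → wire stays (2, 0)
L4 grasp: active, inhibitor → wire = none
actuator = none
position: (-2, -5) + none = (-2, -5)

-2 -5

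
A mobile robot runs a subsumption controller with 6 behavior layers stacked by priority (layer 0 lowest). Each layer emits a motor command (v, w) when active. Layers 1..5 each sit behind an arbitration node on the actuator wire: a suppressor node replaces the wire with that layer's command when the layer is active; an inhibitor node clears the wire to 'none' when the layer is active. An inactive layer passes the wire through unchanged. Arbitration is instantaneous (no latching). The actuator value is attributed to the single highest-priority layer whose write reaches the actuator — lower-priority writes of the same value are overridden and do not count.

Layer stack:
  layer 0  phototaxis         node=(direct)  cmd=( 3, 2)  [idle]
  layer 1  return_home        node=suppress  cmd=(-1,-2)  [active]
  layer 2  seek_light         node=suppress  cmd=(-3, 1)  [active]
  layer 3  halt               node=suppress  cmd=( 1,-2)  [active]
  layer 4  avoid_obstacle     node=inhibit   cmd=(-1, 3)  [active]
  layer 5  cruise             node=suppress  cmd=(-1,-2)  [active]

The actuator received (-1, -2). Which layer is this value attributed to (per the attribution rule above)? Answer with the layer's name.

[0] phototaxis off; wire := none
[1] return_home on (suppress); wire := (-1, -2)
[2] seek_light on (suppress); wire := (-3, 1)
[3] halt on (suppress); wire := (1, -2)
[4] avoid_obstacle on (inhibit); wire := none
[5] cruise on (suppress); wire := (-1, -2)
output (-1, -2)
last writer: layer 5 = cruise

cruise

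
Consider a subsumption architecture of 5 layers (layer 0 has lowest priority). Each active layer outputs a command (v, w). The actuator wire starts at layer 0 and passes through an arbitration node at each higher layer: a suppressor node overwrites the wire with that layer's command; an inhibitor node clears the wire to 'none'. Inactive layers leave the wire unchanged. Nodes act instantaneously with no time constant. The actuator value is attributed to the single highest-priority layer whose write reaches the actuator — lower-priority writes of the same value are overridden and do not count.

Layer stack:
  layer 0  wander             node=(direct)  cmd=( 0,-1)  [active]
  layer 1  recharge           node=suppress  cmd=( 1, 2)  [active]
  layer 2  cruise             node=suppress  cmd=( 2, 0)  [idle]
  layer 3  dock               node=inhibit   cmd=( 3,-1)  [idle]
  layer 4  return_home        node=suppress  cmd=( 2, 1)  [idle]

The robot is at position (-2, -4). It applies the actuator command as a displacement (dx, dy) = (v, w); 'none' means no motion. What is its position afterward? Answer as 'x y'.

layer 0 (wander) active — direct: (0, -1)
layer 1 (recharge) active — suppresses: (1, 2)
layer 2 (cruise) idle — unchanged: (1, 2)
layer 3 (dock) idle — unchanged: (1, 2)
layer 4 (return_home) idle — unchanged: (1, 2)
→ actuator (1, 2)
position: (-2, -4) + (1, 2) = (-1, -2)

-1 -2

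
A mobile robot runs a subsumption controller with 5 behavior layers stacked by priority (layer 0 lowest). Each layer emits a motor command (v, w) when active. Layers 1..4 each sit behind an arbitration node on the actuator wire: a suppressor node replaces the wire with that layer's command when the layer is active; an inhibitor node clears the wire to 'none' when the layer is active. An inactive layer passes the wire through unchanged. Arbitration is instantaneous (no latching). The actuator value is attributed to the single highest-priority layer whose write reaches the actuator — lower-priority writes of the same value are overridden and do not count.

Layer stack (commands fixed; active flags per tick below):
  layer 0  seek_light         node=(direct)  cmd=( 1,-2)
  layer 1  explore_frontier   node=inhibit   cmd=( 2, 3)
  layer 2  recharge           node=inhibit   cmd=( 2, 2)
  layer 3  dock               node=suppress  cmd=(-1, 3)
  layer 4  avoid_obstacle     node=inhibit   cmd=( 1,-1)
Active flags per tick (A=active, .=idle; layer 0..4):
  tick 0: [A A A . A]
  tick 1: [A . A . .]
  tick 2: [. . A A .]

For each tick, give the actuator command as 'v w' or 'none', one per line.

none
none
-1 3

tick 0:
  L0 seek_light: active, feeds wire = (1, -2)
  L1 explore_frontier: active, inhibitor → wire = none
  L2 recharge: active, inhibitor → wire = none
  L3 dock: idle → wire stays none
  L4 avoid_obstacle: active, inhibitor → wire = none
  actuator = none
tick 1:
  L0 seek_light: active, feeds wire = (1, -2)
  L1 explore_frontier: idle → wire stays (1, -2)
  L2 recharge: active, inhibitor → wire = none
  L3 dock: idle → wire stays none
  L4 avoid_obstacle: idle → wire stays none
  actuator = none
tick 2:
  L0 seek_light: idle → wire = none
  L1 explore_frontier: idle → wire stays none
  L2 recharge: active, inhibitor → wire = none
  L3 dock: active, suppressor → wire = (-1, 3)
  L4 avoid_obstacle: idle → wire stays (-1, 3)
  actuator = (-1, 3)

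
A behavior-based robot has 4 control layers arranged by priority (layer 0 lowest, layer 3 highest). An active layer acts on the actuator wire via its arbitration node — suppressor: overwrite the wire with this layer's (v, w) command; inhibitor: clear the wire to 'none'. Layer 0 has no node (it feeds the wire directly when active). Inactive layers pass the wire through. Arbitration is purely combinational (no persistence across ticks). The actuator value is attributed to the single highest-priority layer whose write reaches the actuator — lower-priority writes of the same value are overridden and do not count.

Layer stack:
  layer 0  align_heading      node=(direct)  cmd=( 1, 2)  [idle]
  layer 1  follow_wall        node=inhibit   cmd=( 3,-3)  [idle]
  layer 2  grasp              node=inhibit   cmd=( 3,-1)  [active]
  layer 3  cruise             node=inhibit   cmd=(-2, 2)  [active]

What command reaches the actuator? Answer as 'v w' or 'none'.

[0] align_heading off; wire := none
[1] follow_wall off; pass none
[2] grasp on (inhibit); wire := none
[3] cruise on (inhibit); wire := none
output none

none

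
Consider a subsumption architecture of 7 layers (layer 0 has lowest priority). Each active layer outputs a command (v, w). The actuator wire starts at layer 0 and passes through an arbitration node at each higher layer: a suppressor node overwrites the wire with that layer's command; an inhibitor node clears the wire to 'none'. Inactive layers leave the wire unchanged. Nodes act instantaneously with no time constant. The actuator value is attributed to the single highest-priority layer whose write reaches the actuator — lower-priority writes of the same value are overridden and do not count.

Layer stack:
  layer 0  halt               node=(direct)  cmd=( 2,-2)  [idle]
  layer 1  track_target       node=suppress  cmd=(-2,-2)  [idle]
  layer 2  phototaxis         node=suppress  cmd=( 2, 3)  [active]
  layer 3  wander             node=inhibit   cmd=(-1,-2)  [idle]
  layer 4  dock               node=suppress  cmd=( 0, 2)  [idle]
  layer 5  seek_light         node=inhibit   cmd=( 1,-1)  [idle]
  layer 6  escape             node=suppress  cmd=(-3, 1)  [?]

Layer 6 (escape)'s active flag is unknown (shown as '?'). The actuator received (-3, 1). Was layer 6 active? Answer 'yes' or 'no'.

If layer 6 is active=yes:
  actuator would be (-3, 1)
If layer 6 is active=no:
  actuator would be (2, 3)
Observed (-3, 1), so layer 6 was active.

yes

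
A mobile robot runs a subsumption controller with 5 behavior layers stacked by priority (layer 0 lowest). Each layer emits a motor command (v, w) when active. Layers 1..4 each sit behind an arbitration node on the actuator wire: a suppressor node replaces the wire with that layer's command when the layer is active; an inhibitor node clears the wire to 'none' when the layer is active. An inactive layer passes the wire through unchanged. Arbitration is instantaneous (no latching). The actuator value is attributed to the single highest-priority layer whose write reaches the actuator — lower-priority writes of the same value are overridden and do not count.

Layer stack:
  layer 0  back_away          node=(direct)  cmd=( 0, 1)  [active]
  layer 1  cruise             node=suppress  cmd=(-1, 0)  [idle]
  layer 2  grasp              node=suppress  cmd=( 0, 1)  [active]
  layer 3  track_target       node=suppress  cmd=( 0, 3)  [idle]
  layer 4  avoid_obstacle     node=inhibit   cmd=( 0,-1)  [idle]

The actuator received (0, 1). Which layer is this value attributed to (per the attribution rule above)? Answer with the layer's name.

L0 back_away: active, feeds wire = (0, 1)
L1 cruise: idle → wire stays (0, 1)
L2 grasp: active, suppressor → wire = (0, 1)
L3 track_target: idle → wire stays (0, 1)
L4 avoid_obstacle: idle → wire stays (0, 1)
actuator = (0, 1)
last writer: layer 2 = grasp

grasp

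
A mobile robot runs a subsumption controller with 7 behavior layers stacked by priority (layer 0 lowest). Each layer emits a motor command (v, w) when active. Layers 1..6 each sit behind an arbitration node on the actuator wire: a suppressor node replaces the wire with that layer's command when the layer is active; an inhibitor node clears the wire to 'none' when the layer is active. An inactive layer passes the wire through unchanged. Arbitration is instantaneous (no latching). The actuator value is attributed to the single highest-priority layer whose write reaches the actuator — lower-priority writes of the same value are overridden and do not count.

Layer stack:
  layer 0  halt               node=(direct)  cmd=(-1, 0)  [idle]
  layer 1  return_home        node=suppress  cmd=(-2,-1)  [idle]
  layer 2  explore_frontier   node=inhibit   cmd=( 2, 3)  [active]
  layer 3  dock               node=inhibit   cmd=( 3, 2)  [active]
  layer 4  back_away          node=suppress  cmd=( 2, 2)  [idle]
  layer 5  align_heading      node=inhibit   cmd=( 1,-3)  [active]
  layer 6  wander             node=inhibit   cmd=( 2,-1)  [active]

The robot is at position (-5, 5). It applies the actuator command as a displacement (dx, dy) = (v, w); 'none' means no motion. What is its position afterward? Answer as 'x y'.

-5 5

L0 halt: idle → wire = none
L1 return_home: idle → wire stays none
L2 explore_frontier: active, inhibitor → wire = none
L3 dock: active, inhibitor → wire = none
L4 back_away: idle → wire stays none
L5 align_heading: active, inhibitor → wire = none
L6 wander: active, inhibitor → wire = none
actuator = none
position: (-5, 5) + none = (-5, 5)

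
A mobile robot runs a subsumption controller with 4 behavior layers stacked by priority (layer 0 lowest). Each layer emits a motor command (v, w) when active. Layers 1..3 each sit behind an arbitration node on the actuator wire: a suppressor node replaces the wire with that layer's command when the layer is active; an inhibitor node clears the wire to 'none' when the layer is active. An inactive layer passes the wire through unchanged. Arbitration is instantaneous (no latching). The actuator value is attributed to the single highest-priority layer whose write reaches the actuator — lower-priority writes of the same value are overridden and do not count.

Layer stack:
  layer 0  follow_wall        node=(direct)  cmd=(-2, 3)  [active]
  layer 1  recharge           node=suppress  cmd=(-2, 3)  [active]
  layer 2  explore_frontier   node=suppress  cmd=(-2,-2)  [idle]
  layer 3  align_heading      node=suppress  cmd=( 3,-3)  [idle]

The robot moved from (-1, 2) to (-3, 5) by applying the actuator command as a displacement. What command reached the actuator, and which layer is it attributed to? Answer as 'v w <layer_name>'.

-2 3 recharge

displacement = (-3, 5) − (-1, 2) = (-2, 3)
L0 follow_wall: active, feeds wire = (-2, 3)
L1 recharge: active, suppressor → wire = (-2, 3)
L2 explore_frontier: idle → wire stays (-2, 3)
L3 align_heading: idle → wire stays (-2, 3)
actuator = (-2, 3) — from layer 1 (recharge)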